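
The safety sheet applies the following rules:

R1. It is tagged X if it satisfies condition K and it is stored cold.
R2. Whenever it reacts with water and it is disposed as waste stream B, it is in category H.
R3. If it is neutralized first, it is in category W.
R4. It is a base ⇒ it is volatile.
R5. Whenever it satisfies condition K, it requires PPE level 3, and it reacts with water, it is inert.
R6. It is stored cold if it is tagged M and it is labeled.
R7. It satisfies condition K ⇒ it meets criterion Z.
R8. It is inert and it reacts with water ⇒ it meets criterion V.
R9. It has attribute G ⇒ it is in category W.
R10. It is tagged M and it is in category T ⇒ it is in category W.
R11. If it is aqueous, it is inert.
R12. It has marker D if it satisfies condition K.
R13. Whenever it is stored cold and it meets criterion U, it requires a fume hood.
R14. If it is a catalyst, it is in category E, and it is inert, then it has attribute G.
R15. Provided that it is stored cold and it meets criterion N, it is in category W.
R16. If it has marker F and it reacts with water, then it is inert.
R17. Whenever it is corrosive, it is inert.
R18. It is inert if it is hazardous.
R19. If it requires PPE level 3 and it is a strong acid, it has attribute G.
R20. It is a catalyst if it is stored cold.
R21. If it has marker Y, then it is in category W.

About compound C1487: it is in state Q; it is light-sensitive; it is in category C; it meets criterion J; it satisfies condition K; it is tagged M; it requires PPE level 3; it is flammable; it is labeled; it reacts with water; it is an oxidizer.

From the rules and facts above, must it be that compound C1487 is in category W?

Forward chaining from the given facts derives: is inert, is stored cold, meets criterion Z, meets criterion V, has marker D, is a catalyst, is tagged X.
Rules concluding "it is in category W": R3 needs "it is neutralized first"; R9 needs "it has attribute G"; R10 needs "it is in category T"; R15 needs "it meets criterion N"; R21 needs "it has marker Y" — none of these are established.

No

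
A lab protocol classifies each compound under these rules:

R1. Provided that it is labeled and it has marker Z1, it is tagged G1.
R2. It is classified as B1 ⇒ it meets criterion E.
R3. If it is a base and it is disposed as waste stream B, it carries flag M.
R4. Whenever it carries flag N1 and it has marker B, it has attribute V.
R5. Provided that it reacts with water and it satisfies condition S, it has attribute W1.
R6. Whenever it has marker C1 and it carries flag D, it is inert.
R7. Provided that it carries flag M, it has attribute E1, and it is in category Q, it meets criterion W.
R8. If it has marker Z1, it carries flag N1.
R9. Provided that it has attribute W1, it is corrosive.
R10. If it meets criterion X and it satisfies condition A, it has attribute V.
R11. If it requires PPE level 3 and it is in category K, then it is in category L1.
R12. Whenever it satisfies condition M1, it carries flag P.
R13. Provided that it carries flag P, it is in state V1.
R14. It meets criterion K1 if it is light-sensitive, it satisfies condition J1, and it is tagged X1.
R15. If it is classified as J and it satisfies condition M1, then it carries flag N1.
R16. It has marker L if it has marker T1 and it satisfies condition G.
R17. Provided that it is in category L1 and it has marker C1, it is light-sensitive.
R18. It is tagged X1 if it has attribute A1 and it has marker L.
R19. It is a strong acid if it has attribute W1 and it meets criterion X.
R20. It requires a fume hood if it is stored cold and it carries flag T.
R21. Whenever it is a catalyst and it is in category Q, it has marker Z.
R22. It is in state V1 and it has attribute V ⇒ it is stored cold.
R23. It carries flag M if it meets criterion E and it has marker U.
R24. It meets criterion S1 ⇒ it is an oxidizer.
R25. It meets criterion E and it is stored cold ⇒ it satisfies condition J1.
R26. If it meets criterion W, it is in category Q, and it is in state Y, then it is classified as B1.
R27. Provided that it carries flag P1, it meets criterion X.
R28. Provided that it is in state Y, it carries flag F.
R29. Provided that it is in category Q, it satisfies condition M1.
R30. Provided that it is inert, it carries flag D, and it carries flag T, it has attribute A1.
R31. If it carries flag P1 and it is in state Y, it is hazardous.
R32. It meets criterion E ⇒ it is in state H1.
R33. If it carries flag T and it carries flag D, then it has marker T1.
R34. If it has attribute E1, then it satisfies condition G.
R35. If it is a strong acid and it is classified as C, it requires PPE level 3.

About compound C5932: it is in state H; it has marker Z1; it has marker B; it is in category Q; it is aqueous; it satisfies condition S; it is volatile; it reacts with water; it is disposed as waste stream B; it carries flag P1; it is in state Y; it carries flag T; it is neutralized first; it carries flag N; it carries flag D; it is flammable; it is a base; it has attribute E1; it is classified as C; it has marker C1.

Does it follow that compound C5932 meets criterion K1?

Forward chaining from the given facts derives: carries flag M, has attribute W1, is inert, meets criterion W, carries flag N1, is corrosive, is classified as B1, meets criterion X, carries flag F, satisfies condition M1, has attribute A1, is hazardous, has marker T1, satisfies condition G, meets criterion E, has attribute V, carries flag P, is in state V1, has marker L, is tagged X1, is a strong acid, is stored cold, satisfies condition J1, is in state H1, requires PPE level 3, requires a fume hood.
The only rule concluding "it meets criterion K1" is R14, which needs "it is light-sensitive"; that is never established.

No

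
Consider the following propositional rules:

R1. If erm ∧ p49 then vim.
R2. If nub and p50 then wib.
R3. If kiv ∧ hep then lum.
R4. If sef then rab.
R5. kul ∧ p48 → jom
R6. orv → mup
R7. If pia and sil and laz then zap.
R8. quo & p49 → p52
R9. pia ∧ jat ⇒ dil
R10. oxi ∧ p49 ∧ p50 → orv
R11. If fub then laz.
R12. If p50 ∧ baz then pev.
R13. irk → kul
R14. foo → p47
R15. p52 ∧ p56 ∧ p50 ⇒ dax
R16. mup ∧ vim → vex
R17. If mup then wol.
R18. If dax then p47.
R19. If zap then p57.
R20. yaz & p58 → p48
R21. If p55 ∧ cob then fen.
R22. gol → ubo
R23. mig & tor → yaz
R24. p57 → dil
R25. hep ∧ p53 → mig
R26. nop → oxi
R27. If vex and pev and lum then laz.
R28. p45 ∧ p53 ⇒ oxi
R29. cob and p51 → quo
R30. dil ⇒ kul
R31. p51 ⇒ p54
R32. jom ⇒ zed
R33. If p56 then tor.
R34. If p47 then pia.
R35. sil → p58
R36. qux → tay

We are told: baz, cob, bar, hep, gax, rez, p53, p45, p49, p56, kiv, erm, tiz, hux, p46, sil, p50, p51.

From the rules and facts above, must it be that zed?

Yes

vim  (by R1: erm, p49)
lum  (by R3: kiv, hep)
pev  (by R12: p50, baz)
mig  (by R25: hep, p53)
oxi  (by R28: p45, p53)
quo  (by R29: cob, p51)
tor  (by R33: p56)
p58  (by R35: sil)
p52  (by R8: quo, p49)
orv  (by R10: oxi, p49, p50)
dax  (by R15: p52, p56, p50)
p47  (by R18: dax)
yaz  (by R23: mig, tor)
pia  (by R34: p47)
mup  (by R6: orv)
vex  (by R16: mup, vim)
p48  (by R20: yaz, p58)
laz  (by R27: vex, pev, lum)
zap  (by R7: pia, sil, laz)
p57  (by R19: zap)
dil  (by R24: p57)
kul  (by R30: dil)
jom  (by R5: kul, p48)
zed  (by R32: jom)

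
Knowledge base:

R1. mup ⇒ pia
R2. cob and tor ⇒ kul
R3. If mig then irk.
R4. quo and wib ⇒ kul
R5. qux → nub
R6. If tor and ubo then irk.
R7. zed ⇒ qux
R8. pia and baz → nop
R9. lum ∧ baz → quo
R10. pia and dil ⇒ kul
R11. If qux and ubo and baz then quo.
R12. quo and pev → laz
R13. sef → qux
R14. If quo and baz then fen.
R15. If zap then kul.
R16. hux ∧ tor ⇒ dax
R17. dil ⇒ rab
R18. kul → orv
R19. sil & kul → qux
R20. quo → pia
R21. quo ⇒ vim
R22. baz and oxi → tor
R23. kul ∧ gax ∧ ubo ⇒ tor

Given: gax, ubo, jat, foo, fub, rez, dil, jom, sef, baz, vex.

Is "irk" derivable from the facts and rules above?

Yes

qux  (by R13: sef)
quo  (by R11: qux, ubo, baz)
pia  (by R20: quo)
kul  (by R10: pia, dil)
tor  (by R23: kul, gax, ubo)
irk  (by R6: tor, ubo)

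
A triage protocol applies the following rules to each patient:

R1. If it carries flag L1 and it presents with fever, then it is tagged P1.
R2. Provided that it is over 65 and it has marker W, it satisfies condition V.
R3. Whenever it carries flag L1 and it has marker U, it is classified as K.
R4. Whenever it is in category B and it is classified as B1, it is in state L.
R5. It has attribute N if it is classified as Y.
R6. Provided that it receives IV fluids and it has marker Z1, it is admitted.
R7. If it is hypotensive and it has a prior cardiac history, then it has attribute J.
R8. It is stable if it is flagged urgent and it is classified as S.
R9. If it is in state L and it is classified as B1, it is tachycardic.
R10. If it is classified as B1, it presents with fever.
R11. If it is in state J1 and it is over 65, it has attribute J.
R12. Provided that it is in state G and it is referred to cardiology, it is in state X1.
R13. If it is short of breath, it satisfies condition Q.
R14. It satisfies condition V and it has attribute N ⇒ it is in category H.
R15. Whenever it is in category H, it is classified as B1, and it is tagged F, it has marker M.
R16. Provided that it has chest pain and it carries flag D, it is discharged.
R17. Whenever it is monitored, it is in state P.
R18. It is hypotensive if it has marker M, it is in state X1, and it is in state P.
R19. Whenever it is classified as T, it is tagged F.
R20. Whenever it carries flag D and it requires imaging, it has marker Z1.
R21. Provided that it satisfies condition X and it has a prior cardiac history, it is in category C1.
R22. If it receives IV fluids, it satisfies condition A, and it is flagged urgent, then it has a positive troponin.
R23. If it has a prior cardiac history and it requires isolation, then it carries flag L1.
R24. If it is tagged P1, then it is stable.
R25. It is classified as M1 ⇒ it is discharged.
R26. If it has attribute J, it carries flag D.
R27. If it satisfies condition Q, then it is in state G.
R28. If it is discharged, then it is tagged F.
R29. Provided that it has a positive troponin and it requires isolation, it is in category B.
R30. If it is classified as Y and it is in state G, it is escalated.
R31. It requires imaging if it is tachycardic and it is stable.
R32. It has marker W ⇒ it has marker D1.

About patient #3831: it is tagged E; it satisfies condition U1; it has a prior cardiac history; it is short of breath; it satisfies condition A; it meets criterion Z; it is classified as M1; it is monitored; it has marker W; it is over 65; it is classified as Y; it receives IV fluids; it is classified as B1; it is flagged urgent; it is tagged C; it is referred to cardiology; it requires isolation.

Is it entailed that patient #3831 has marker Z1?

By R2 (it is over 65, it has marker W): it satisfies condition V.
By R5 (it is classified as Y): it has attribute N.
By R10 (it is classified as B1): it presents with fever.
By R13 (it is short of breath): it satisfies condition Q.
By R14 (it satisfies condition V, it has attribute N): it is in category H.
By R17 (it is monitored): it is in state P.
By R22 (it receives IV fluids, it satisfies condition A, it is flagged urgent): it has a positive troponin.
By R23 (it has a prior cardiac history, it requires isolation): it carries flag L1.
By R25 (it is classified as M1): it is discharged.
By R27 (it satisfies condition Q): it is in state G.
By R28 (it is discharged): it is tagged F.
By R29 (it has a positive troponin, it requires isolation): it is in category B.
By R1 (it carries flag L1, it presents with fever): it is tagged P1.
By R4 (it is in category B, it is classified as B1): it is in state L.
By R9 (it is in state L, it is classified as B1): it is tachycardic.
By R12 (it is in state G, it is referred to cardiology): it is in state X1.
By R15 (it is in category H, it is classified as B1, it is tagged F): it has marker M.
By R18 (it has marker M, it is in state X1, it is in state P): it is hypotensive.
By R24 (it is tagged P1): it is stable.
By R31 (it is tachycardic, it is stable): it requires imaging.
By R7 (it is hypotensive, it has a prior cardiac history): it has attribute J.
By R26 (it has attribute J): it carries flag D.
By R20 (it carries flag D, it requires imaging): it has marker Z1.

Yes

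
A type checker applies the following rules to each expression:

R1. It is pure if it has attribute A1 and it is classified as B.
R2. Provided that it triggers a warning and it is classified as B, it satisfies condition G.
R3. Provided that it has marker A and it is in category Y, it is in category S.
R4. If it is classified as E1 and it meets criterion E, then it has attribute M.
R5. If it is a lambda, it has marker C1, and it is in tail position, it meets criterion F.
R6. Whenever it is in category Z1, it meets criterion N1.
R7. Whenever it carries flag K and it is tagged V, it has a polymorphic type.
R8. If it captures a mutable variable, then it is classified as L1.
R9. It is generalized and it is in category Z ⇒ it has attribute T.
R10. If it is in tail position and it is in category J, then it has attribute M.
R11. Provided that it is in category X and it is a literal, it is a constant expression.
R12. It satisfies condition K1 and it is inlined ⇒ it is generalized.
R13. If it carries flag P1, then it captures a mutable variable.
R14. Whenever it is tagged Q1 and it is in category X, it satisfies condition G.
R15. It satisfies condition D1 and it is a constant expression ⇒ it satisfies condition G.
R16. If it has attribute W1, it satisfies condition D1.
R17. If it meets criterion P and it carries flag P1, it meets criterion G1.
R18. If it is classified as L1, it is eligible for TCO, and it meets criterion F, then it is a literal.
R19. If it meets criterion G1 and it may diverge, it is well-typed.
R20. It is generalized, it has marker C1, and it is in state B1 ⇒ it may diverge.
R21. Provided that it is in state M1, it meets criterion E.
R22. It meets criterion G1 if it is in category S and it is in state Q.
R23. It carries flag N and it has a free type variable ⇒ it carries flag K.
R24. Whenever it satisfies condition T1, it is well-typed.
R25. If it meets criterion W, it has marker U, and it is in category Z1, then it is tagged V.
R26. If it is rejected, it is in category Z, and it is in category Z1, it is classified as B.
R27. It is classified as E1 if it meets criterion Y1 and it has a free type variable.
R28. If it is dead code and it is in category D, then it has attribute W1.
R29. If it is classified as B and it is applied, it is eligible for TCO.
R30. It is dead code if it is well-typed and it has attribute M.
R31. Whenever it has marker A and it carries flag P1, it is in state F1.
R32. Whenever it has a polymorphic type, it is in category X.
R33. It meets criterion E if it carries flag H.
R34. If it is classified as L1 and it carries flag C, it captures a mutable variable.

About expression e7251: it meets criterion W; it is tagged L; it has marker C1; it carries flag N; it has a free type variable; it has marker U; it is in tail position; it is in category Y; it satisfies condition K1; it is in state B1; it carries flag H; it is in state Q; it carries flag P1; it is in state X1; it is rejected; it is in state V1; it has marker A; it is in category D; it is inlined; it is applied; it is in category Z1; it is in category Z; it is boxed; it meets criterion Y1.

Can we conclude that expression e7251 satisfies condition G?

No

Forward chaining from the given facts derives: is in category S, meets criterion N1, is generalized, captures a mutable variable, may diverge, meets criterion G1, carries flag K, is tagged V, is classified as B, is classified as E1, is eligible for TCO, is in state F1, meets criterion E, has attribute M, has a polymorphic type, is classified as L1, has attribute T, is well-typed, is dead code, is in category X, has attribute W1, satisfies condition D1.
Rules concluding "it satisfies condition G": R2 needs "it triggers a warning"; R14 needs "it is tagged Q1"; R15 needs "it is a constant expression" — none of these are established.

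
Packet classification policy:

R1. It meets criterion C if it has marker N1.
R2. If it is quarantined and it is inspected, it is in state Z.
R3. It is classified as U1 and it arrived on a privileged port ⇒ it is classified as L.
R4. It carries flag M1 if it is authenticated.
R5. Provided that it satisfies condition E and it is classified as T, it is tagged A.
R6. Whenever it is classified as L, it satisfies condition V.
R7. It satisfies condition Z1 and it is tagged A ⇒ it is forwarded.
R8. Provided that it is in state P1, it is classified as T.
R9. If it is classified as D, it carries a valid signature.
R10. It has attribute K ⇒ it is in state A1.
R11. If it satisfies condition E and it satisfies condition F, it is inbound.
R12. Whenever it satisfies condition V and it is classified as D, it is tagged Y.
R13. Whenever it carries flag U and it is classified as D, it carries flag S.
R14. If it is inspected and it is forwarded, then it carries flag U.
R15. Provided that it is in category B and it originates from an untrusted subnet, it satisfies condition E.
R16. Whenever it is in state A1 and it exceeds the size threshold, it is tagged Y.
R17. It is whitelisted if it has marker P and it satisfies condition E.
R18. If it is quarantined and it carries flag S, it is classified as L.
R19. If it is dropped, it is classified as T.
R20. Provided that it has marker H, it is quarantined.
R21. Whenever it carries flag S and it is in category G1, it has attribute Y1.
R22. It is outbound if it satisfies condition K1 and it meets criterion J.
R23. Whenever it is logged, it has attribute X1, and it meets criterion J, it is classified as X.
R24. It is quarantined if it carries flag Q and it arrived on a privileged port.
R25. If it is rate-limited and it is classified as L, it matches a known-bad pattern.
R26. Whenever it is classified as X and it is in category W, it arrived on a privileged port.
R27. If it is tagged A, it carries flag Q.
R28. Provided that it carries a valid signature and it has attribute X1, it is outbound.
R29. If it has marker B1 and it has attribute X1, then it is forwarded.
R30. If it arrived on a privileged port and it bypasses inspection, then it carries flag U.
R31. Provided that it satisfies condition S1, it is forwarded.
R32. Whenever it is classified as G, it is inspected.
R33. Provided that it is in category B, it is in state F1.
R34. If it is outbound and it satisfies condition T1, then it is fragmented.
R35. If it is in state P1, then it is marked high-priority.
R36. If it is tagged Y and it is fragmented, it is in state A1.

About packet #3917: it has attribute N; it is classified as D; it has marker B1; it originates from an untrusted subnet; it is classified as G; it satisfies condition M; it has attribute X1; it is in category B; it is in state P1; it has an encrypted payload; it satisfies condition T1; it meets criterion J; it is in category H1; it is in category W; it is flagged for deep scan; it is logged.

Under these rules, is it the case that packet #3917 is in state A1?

By R8 (it is in state P1): it is classified as T.
By R9 (it is classified as D): it carries a valid signature.
By R15 (it is in category B, it originates from an untrusted subnet): it satisfies condition E.
By R23 (it is logged, it has attribute X1, it meets criterion J): it is classified as X.
By R26 (it is classified as X, it is in category W): it arrived on a privileged port.
By R28 (it carries a valid signature, it has attribute X1): it is outbound.
By R29 (it has marker B1, it has attribute X1): it is forwarded.
By R32 (it is classified as G): it is inspected.
By R34 (it is outbound, it satisfies condition T1): it is fragmented.
By R5 (it satisfies condition E, it is classified as T): it is tagged A.
By R14 (it is inspected, it is forwarded): it carries flag U.
By R27 (it is tagged A): it carries flag Q.
By R13 (it carries flag U, it is classified as D): it carries flag S.
By R24 (it carries flag Q, it arrived on a privileged port): it is quarantined.
By R18 (it is quarantined, it carries flag S): it is classified as L.
By R6 (it is classified as L): it satisfies condition V.
By R12 (it satisfies condition V, it is classified as D): it is tagged Y.
By R36 (it is tagged Y, it is fragmented): it is in state A1.

Yes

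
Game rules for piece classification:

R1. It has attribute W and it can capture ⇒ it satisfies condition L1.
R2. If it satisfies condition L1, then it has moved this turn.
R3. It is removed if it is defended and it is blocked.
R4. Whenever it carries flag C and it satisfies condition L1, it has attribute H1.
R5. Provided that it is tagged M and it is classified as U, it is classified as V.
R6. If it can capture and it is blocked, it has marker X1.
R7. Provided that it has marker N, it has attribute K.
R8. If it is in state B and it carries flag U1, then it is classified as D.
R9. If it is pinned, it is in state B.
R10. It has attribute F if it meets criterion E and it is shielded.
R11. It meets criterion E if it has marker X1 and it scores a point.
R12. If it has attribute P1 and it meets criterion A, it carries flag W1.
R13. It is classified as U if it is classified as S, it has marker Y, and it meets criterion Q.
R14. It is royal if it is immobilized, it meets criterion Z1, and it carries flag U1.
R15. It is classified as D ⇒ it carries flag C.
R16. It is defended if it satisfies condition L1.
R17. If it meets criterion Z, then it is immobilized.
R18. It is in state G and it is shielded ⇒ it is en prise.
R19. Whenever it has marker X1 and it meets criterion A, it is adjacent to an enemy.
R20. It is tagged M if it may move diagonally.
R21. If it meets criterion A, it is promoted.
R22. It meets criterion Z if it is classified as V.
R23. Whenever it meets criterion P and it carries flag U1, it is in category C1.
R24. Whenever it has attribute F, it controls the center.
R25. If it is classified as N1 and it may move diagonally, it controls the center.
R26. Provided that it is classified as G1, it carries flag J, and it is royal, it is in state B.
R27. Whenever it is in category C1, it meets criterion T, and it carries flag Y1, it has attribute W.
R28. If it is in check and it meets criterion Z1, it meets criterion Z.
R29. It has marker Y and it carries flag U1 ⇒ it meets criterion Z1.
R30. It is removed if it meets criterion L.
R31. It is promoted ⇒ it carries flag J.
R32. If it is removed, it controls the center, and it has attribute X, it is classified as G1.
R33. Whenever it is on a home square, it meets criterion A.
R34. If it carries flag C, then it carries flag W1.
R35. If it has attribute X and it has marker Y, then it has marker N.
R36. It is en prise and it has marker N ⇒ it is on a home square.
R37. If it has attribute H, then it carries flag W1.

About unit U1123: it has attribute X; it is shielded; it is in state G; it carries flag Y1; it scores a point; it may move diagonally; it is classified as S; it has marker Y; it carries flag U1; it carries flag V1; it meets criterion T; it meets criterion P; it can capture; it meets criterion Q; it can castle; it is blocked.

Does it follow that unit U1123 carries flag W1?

By R6 (it can capture, it is blocked): it has marker X1.
By R11 (it has marker X1, it scores a point): it meets criterion E.
By R13 (it is classified as S, it has marker Y, it meets criterion Q): it is classified as U.
By R18 (it is in state G, it is shielded): it is en prise.
By R20 (it may move diagonally): it is tagged M.
By R23 (it meets criterion P, it carries flag U1): it is in category C1.
By R27 (it is in category C1, it meets criterion T, it carries flag Y1): it has attribute W.
By R29 (it has marker Y, it carries flag U1): it meets criterion Z1.
By R35 (it has attribute X, it has marker Y): it has marker N.
By R36 (it is en prise, it has marker N): it is on a home square.
By R1 (it has attribute W, it can capture): it satisfies condition L1.
By R5 (it is tagged M, it is classified as U): it is classified as V.
By R10 (it meets criterion E, it is shielded): it has attribute F.
By R16 (it satisfies condition L1): it is defended.
By R22 (it is classified as V): it meets criterion Z.
By R24 (it has attribute F): it controls the center.
By R33 (it is on a home square): it meets criterion A.
By R3 (it is defended, it is blocked): it is removed.
By R17 (it meets criterion Z): it is immobilized.
By R21 (it meets criterion A): it is promoted.
By R31 (it is promoted): it carries flag J.
By R32 (it is removed, it controls the center, it has attribute X): it is classified as G1.
By R14 (it is immobilized, it meets criterion Z1, it carries flag U1): it is royal.
By R26 (it is classified as G1, it carries flag J, it is royal): it is in state B.
By R8 (it is in state B, it carries flag U1): it is classified as D.
By R15 (it is classified as D): it carries flag C.
By R34 (it carries flag C): it carries flag W1.

Yes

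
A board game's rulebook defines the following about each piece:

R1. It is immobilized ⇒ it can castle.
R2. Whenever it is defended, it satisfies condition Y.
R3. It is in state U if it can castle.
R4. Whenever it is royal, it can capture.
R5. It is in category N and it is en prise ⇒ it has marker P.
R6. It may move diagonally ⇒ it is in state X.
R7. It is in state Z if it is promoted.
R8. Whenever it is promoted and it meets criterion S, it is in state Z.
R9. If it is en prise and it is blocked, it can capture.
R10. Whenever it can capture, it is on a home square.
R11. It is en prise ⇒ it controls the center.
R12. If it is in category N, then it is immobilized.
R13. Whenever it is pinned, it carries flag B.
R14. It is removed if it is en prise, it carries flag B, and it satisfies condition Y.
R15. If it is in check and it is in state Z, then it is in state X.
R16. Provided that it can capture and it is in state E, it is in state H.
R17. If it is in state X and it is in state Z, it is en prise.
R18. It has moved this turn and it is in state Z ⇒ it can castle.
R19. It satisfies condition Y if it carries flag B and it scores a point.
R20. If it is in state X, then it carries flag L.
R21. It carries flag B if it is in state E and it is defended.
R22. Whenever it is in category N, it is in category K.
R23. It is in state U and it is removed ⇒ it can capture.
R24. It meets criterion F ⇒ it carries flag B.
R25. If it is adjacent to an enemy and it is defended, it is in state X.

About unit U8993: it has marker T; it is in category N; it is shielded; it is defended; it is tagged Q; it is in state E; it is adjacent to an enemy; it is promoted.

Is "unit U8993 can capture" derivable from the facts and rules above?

Yes

By R2 (it is defended): it satisfies condition Y.
By R7 (it is promoted): it is in state Z.
By R12 (it is in category N): it is immobilized.
By R21 (it is in state E, it is defended): it carries flag B.
By R25 (it is adjacent to an enemy, it is defended): it is in state X.
By R1 (it is immobilized): it can castle.
By R3 (it can castle): it is in state U.
By R17 (it is in state X, it is in state Z): it is en prise.
By R14 (it is en prise, it carries flag B, it satisfies condition Y): it is removed.
By R23 (it is in state U, it is removed): it can capture.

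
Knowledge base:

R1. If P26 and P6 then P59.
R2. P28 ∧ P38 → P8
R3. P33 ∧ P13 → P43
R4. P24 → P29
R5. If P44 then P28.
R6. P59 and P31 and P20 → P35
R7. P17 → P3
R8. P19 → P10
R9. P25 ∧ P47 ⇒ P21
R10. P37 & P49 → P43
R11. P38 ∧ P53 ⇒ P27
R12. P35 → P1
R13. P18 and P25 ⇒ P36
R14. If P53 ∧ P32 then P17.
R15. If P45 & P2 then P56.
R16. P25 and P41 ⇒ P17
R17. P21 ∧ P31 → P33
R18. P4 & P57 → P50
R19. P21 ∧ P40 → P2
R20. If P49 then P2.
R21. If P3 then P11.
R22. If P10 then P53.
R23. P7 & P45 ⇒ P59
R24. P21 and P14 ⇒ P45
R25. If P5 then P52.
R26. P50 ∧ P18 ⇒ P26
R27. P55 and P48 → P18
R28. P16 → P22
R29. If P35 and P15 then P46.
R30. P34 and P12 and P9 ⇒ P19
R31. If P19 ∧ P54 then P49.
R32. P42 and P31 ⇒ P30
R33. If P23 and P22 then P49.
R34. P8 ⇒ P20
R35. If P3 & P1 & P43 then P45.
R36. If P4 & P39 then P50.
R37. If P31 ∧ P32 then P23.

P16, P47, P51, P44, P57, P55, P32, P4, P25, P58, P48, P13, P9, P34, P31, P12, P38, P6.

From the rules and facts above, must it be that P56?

Yes

P28  (by R5: P44)
P21  (by R9: P25, P47)
P33  (by R17: P21, P31)
P50  (by R18: P4, P57)
P18  (by R27: P55, P48)
P22  (by R28: P16)
P19  (by R30: P34, P12, P9)
P23  (by R37: P31, P32)
P8  (by R2: P28, P38)
P43  (by R3: P33, P13)
P10  (by R8: P19)
P53  (by R22: P10)
P26  (by R26: P50, P18)
P49  (by R33: P23, P22)
P20  (by R34: P8)
P59  (by R1: P26, P6)
P35  (by R6: P59, P31, P20)
P1  (by R12: P35)
P17  (by R14: P53, P32)
P2  (by R20: P49)
P3  (by R7: P17)
P45  (by R35: P3, P1, P43)
P56  (by R15: P45, P2)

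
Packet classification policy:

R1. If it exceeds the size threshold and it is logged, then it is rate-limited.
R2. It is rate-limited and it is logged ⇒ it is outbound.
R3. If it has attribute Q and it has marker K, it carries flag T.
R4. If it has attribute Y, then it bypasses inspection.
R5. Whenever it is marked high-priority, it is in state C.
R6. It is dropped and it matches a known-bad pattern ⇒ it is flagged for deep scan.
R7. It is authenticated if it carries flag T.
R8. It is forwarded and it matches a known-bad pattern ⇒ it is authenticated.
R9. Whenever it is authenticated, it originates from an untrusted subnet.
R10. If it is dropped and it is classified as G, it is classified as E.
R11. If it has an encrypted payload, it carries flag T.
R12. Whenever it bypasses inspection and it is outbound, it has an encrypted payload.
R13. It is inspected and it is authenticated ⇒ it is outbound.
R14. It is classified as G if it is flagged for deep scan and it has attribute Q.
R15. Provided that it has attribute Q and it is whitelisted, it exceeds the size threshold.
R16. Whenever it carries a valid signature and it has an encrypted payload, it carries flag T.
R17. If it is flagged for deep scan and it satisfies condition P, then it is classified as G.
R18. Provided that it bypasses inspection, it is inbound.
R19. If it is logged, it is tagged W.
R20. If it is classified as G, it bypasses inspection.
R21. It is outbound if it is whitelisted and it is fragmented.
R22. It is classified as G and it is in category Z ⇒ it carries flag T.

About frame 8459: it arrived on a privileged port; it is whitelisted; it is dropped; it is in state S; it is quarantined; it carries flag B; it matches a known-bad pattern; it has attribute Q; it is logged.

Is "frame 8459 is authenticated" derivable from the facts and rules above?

Yes

By R6 (it is dropped, it matches a known-bad pattern): it is flagged for deep scan.
By R14 (it is flagged for deep scan, it has attribute Q): it is classified as G.
By R15 (it has attribute Q, it is whitelisted): it exceeds the size threshold.
By R20 (it is classified as G): it bypasses inspection.
By R1 (it exceeds the size threshold, it is logged): it is rate-limited.
By R2 (it is rate-limited, it is logged): it is outbound.
By R12 (it bypasses inspection, it is outbound): it has an encrypted payload.
By R11 (it has an encrypted payload): it carries flag T.
By R7 (it carries flag T): it is authenticated.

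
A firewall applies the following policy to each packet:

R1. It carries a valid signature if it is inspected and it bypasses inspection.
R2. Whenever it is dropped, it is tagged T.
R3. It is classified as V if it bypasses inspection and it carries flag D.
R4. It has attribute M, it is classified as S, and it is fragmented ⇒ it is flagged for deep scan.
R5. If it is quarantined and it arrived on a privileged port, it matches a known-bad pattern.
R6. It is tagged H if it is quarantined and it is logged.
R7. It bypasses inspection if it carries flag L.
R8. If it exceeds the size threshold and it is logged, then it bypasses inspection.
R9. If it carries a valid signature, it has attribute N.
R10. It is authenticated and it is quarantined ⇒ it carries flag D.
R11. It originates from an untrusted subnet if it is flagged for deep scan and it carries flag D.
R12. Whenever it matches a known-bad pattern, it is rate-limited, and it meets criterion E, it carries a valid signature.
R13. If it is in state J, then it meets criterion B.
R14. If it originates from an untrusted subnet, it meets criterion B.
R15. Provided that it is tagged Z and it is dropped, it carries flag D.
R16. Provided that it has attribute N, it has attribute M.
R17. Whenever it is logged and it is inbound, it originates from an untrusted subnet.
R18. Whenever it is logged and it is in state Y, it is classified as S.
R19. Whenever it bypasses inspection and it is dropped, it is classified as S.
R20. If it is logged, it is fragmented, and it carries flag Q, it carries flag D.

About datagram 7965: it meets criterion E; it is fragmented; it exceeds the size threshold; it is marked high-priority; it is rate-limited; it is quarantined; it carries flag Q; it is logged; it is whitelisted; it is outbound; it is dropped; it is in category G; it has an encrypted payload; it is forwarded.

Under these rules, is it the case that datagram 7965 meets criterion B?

Forward chaining from the given facts derives: is tagged T, is tagged H, bypasses inspection, is classified as S, carries flag D, is classified as V.
Rules concluding "it meets criterion B": R13 needs "it is in state J"; R14 needs "it originates from an untrusted subnet" — none of these are established.

No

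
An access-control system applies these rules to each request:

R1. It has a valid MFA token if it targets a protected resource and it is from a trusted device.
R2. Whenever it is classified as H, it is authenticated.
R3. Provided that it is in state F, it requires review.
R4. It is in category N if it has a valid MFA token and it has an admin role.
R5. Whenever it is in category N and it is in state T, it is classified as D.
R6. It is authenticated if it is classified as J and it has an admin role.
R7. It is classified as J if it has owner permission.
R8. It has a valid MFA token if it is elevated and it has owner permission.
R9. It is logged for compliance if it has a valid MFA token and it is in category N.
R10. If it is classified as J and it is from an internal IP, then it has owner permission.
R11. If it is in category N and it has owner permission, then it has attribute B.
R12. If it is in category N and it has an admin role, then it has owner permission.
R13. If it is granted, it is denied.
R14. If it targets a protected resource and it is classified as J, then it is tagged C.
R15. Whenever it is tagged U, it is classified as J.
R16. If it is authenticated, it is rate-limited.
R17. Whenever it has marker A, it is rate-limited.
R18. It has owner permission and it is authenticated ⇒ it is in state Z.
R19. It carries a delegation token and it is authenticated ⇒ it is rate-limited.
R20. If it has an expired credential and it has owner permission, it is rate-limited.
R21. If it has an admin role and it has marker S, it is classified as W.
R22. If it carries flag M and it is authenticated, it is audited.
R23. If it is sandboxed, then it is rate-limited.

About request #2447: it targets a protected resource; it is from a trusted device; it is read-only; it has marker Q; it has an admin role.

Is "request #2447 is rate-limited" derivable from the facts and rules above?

Yes

By R1 (it targets a protected resource, it is from a trusted device): it has a valid MFA token.
By R4 (it has a valid MFA token, it has an admin role): it is in category N.
By R12 (it is in category N, it has an admin role): it has owner permission.
By R7 (it has owner permission): it is classified as J.
By R6 (it is classified as J, it has an admin role): it is authenticated.
By R16 (it is authenticated): it is rate-limited.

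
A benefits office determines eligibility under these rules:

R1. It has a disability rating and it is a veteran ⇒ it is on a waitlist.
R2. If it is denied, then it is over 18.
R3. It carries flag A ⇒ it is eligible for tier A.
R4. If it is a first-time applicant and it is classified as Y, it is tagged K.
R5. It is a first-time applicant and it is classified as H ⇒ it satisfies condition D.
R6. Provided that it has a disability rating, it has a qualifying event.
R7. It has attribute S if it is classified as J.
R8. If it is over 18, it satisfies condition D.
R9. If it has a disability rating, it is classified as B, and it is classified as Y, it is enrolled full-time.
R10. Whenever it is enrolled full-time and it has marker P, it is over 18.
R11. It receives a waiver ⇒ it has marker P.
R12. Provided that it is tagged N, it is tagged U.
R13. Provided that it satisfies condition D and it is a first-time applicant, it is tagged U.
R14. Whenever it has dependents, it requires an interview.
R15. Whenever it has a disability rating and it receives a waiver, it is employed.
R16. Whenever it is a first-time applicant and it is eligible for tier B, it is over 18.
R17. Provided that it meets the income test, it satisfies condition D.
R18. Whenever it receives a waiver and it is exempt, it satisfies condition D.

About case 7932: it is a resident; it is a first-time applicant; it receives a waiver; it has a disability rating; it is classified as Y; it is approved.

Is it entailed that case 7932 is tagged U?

Forward chaining from the given facts derives: is tagged K, has a qualifying event, has marker P, is employed.
Rules concluding "it is tagged U": R12 needs "it is tagged N"; R13 needs "it satisfies condition D" — none of these are established.

No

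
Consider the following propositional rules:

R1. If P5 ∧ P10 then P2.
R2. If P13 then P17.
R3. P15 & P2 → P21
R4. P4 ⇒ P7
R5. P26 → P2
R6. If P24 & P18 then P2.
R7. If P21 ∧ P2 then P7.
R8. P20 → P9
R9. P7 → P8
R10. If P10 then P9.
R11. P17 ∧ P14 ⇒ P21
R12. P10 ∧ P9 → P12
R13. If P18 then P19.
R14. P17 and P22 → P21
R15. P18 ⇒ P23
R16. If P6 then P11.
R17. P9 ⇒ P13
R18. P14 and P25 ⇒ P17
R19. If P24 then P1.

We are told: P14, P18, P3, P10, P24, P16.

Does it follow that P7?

Yes

P2  (by R6: P24, P18)
P9  (by R10: P10)
P13  (by R17: P9)
P17  (by R2: P13)
P21  (by R11: P17, P14)
P7  (by R7: P21, P2)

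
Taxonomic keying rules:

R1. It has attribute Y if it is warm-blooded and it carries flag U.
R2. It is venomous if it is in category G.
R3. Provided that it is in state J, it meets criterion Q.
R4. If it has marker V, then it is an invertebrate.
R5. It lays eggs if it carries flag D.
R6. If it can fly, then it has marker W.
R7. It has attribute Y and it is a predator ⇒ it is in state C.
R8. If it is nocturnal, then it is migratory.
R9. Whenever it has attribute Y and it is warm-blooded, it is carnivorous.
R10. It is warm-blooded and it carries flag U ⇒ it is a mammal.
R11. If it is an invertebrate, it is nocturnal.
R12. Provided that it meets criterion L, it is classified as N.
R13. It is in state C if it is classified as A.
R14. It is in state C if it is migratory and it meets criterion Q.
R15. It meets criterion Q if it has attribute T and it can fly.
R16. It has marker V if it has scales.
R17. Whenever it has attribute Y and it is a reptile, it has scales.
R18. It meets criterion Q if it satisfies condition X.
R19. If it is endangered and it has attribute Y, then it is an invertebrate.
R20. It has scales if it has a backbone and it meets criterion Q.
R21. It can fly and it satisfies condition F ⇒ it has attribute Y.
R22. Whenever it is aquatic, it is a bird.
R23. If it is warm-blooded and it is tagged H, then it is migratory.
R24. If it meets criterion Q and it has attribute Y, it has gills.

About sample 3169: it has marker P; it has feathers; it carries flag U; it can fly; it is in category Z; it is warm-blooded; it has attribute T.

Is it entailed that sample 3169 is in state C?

No

Forward chaining from the given facts derives: has attribute Y, has marker W, is carnivorous, is a mammal, meets criterion Q, has gills.
Rules concluding "it is in state C": R7 needs "it is a predator"; R13 needs "it is classified as A"; R14 needs "it is migratory" — none of these are established.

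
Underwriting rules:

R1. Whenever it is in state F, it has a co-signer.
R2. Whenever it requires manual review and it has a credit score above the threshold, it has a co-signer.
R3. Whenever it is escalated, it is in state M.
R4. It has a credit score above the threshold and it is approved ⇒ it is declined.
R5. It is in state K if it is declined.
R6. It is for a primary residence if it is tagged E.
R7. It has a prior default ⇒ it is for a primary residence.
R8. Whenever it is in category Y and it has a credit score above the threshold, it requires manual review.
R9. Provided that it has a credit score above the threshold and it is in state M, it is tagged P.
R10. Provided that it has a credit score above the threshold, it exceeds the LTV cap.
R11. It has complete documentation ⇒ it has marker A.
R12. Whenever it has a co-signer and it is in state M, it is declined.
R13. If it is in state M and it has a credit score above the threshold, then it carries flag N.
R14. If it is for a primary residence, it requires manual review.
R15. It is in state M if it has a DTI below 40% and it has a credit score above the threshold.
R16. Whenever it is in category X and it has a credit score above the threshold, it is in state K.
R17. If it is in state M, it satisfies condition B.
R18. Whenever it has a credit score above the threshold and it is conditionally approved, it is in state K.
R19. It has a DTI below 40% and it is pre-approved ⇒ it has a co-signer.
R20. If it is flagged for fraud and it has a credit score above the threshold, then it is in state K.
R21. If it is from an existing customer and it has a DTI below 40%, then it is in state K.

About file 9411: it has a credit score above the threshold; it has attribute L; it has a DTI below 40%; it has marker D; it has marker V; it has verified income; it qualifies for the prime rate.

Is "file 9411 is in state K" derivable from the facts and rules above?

No

Forward chaining from the given facts derives: exceeds the LTV cap, is in state M, satisfies condition B, is tagged P, carries flag N.
Rules concluding "it is in state K": R5 needs "it is declined"; R16 needs "it is in category X"; R18 needs "it is conditionally approved"; R20 needs "it is flagged for fraud"; R21 needs "it is from an existing customer" — none of these are established.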